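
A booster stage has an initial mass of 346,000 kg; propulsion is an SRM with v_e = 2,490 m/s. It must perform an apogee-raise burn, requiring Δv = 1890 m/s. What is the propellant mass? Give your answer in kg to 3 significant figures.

m₀/m_f = exp(Δv / v_e) = exp(1890 / 2490.0) = exp(0.7590) = 2.1362.
m_f = 346,000 / 2.1362 = 161,970 kg, so propellant = m₀ − m_f = 346,000 − 161,970 = 184,030 kg.

propellant mass ≈ 184000 kg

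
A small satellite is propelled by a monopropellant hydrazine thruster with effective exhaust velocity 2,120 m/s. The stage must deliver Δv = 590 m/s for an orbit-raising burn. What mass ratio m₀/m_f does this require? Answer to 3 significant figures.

mass ratio ≈ 1.32

Using Δv = v_e ln(m₀/m_f): m₀/m_f = exp(Δv / v_e) = exp(590 / 2120.0) = exp(0.2783) = 1.3209.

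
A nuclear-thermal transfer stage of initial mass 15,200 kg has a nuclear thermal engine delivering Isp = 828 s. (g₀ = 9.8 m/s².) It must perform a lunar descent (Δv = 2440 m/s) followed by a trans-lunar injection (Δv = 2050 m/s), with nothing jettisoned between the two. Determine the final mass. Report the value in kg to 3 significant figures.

v_e = Isp · g₀ = 828 × 9.8 = 8114.4 m/s.
After the first burn: m = 15200 × exp(−2440/8114.4) = 15200 × 0.74030 = 11,252.6 kg.
After the second burn: m = 11,252.6 × exp(−2050/8114.4) = 11,252.6 × 0.77675 = 8,740.46 kg.

final mass ≈ 8740 kg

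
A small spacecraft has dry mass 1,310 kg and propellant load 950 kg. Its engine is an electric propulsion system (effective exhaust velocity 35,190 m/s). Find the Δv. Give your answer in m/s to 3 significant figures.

m₀ = m_dry + m_prop = 1,310 + 950 = 2,260 kg.
Using Δv = v_e ln(m₀/m_f): Δv = v_e · ln(m₀/m_f) = 35190.0 × ln(1.725) = 35190.0 × 0.5453 ≈ 19190.4 m/s.

Δv ≈ 19200 m/s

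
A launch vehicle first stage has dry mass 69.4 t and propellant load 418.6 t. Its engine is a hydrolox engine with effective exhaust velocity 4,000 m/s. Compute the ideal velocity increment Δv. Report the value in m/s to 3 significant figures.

m₀ = m_dry + m_prop = 69.4 + 418.6 = 488 t.
Δv = v_e · ln(m₀/m_f) = 4000.0 × ln(7.032) = 4000.0 × 1.9504 ≈ 7801.7 m/s.

Δv ≈ 7800 m/s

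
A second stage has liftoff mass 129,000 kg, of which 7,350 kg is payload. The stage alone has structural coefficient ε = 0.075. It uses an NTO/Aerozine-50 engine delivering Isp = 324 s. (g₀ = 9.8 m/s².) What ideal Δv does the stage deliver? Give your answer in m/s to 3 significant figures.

Δv ≈ 6530 m/s

Stage wet mass = m₀ − payload = 129,000 − 7,350 = 121,650 kg.
Stage dry mass = ε × stage wet mass = 0.075 × 121,650 = 9,123.75 kg.
Burnout mass m_f = stage dry + payload = 9,123.75 + 7,350 = 16,473.75 kg.
v_e = Isp · g₀ = 324 × 9.8 = 3175.2 m/s.
Using Δv = v_e ln(m₀/m_f): Δv = v_e · ln(129,000/16,473.75) = 3175.2 × ln(7.831) = 3175.2 × 2.0580 ≈ 6535 m/s.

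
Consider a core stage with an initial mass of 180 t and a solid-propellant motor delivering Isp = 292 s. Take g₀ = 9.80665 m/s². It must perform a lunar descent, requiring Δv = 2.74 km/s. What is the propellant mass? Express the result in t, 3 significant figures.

propellant mass ≈ 111 t

v_e = Isp · g₀ = 292 × 9.80665 = 2863.5 m/s.
m₀/m_f = exp(Δv / v_e) = exp(2740 / 2863.5) = exp(0.9569) = 2.6035.
m_f = 180 / 2.6035 = 69.1377 t, so propellant = m₀ − m_f = 180 − 69.1377 = 110.8623 t.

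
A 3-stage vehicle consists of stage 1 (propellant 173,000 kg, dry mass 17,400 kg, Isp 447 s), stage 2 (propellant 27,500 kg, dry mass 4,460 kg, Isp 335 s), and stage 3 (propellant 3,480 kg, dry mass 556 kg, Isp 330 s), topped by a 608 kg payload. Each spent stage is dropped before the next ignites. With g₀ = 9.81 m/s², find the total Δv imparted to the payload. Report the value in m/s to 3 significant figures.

Ignition mass of stage 1 = 173,000+17,400 + 27,500+4,460 + 3,480+556 + 608 = 227,004 kg.
Stage 1: m₀ = 227,004 kg, m_f = 227,004 − 173,000 = 54,004 kg; Δv = 447×9.81×ln(4.203) = 4385.1×1.4359 ≈ 6297 m/s.
Stage 2: m₀ = 36,604 kg, m_f = 36,604 − 27,500 = 9,104 kg; Δv = 335×9.81×ln(4.021) = 3286.4×1.3914 ≈ 4573 m/s.
Stage 3: m₀ = 4,644 kg, m_f = 4,644 − 3,480 = 1,164 kg; Δv = 330×9.81×ln(3.99) = 3237.3×1.3837 ≈ 4479 m/s.
Total Δv = 6297 + 4573 + 4479 = 15349 m/s.

Δv ≈ 15300 m/s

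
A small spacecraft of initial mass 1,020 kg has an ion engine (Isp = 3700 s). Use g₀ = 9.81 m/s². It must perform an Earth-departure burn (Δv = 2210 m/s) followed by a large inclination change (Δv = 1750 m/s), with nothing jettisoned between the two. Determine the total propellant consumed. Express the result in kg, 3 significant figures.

total propellant consumed ≈ 105 kg

v_e = Isp · g₀ = 3700 × 9.81 = 36297.0 m/s.
After the first burn: m = 1020 × exp(−2210/36297.0) = 1020 × 0.94093 = 959.749 kg.
After the second burn: m = 959.749 × exp(−1750/36297.0) = 959.749 × 0.95293 = 914.574 kg.
Total propellant = m₀ − m_final = 1020 − 914.574 = 105.426 kg.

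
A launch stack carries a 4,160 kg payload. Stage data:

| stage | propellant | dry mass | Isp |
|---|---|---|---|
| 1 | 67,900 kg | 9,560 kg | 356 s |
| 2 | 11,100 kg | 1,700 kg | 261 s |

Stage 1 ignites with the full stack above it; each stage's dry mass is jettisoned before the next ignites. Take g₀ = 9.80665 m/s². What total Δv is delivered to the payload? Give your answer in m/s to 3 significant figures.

Δv ≈ 7150 m/s

Ignition mass of stage 1 = 67,900+9,560 + 11,100+1,700 + 4,160 = 94,420 kg.
Stage 1: m₀ = 94,420 kg, m_f = 94,420 − 67,900 = 26,520 kg; Δv = 356×9.80665×ln(3.56) = 3491.2×1.2699 ≈ 4433 m/s.
Stage 2: m₀ = 16,960 kg, m_f = 16,960 − 11,100 = 5,860 kg; Δv = 261×9.80665×ln(2.894) = 2559.5×1.0627 ≈ 2720 m/s.
Total Δv = 4433 + 2720 = 7153 m/s.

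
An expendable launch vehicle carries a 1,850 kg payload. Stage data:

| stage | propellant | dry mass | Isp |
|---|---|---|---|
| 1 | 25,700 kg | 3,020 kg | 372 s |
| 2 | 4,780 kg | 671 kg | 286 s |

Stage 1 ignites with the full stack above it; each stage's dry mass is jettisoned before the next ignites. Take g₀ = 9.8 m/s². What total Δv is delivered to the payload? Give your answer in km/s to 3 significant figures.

Δv ≈ 7.54 km/s

Ignition mass of stage 1 = 25,700+3,020 + 4,780+671 + 1,850 = 36,021 kg.
Stage 1: m₀ = 36,021 kg, m_f = 36,021 − 25,700 = 10,321 kg; Δv = 372×9.8×ln(3.49) = 3645.6×1.2499 ≈ 4557 m/s.
Stage 2: m₀ = 7,301 kg, m_f = 7,301 − 4,780 = 2,521 kg; Δv = 286×9.8×ln(2.896) = 2802.8×1.0634 ≈ 2980 m/s.
Total Δv = 4557 + 2980 = 7537 m/s.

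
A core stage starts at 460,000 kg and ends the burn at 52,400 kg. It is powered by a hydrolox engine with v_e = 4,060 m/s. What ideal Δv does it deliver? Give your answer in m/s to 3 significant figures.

Rocket equation: Δv = v_e · ln(m₀/m_f) = 4060.0 × ln(8.779) = 4060.0 × 2.1723 ≈ 8819.6 m/s.

Δv ≈ 8820 m/s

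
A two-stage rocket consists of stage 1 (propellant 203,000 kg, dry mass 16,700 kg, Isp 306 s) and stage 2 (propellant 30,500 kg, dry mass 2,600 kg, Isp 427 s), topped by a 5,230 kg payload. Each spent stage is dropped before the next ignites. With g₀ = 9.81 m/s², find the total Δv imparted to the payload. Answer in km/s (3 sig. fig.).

Ignition mass of stage 1 = 203,000+16,700 + 30,500+2,600 + 5,230 = 258,030 kg.
Stage 1: m₀ = 258,030 kg, m_f = 258,030 − 203,000 = 55,030 kg; Δv = 306×9.81×ln(4.689) = 3001.9×1.5452 ≈ 4638 m/s.
Stage 2: m₀ = 38,330 kg, m_f = 38,330 − 30,500 = 7,830 kg; Δv = 427×9.81×ln(4.895) = 4188.9×1.5883 ≈ 6653 m/s.
Total Δv = 4638 + 6653 = 11291 m/s.

Δv ≈ 11.3 km/s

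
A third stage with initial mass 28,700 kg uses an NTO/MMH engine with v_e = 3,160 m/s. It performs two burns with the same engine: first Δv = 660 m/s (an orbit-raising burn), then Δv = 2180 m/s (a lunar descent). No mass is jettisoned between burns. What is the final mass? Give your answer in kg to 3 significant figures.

After the first burn: m = 28700 × exp(−660/3160.0) = 28700 × 0.81151 = 23,290.3 kg.
After the second burn: m = 23,290.3 × exp(−2180/3160.0) = 23,290.3 × 0.50164 = 11,683.3 kg.

final mass ≈ 11700 kg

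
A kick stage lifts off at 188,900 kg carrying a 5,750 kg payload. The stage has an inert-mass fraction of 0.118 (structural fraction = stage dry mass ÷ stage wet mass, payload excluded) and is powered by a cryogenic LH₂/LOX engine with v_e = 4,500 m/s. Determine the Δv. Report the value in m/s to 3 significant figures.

Stage wet mass = m₀ − payload = 188,900 − 5,750 = 183,150 kg.
Stage dry mass = ε × stage wet mass = 0.118 × 183,150 = 21,611.7 kg.
Burnout mass m_f = stage dry + payload = 21,611.7 + 5,750 = 27,361.7 kg.
Δv = v_e · ln(188,900/27,361.7) = 4500.0 × ln(6.904) = 4500.0 × 1.9321 ≈ 8694 m/s.

Δv ≈ 8690 m/s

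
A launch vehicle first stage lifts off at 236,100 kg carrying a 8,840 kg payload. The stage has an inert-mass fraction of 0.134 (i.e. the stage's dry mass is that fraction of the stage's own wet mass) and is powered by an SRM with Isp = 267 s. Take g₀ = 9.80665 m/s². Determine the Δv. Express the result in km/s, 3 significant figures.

Stage wet mass = m₀ − payload = 236,100 − 8,840 = 227,260 kg.
Stage dry mass = ε × stage wet mass = 0.134 × 227,260 = 30,452.8 kg.
Burnout mass m_f = stage dry + payload = 30,452.8 + 8,840 = 39,292.8 kg.
v_e = Isp · g₀ = 267 × 9.80665 = 2618.4 m/s.
Rocket equation: Δv = v_e · ln(236,100/39,292.8) = 2618.4 × ln(6.009) = 2618.4 × 1.7932 ≈ 4695 m/s.

Δv ≈ 4.70 km/s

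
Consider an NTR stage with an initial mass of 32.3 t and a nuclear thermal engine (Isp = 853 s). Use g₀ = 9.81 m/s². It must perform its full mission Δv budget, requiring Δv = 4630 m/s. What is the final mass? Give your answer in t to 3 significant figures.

v_e = Isp · g₀ = 853 × 9.81 = 8367.9 m/s.
m₀/m_f = exp(Δv / v_e) = exp(4630 / 8367.9) = exp(0.5533) = 1.7390.
m_f = m₀ / 1.7390 = 32.3 / 1.7390 = 18.5739 t.

final mass ≈ 18.6 t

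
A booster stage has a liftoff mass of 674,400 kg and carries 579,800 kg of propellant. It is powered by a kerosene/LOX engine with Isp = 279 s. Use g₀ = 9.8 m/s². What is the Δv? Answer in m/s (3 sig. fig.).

v_e = Isp · g₀ = 279 × 9.8 = 2734.2 m/s.
m_f = m₀ − m_prop = 674,400 − 579,800 = 94,600 kg.
By the Tsiolkovsky rocket equation, Δv = v_e · ln(m₀/m_f) = 2734.2 × ln(7.129) = 2734.2 × 1.9642 ≈ 5370.4 m/s.

Δv ≈ 5370 m/s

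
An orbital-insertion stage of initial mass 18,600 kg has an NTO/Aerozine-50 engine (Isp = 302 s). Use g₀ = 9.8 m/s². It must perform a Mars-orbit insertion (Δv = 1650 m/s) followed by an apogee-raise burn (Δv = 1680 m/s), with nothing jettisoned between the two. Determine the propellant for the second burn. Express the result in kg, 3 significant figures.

propellant for the second burn ≈ 4610 kg

v_e = Isp · g₀ = 302 × 9.8 = 2959.6 m/s.
After the first burn: m = 18600 × exp(−1650/2959.6) = 18600 × 0.57263 = 10,650.9 kg.
After the second burn: m = 10,650.9 × exp(−1680/2959.6) = 10,650.9 × 0.56686 = 6,037.57 kg.
Second-burn propellant = 10,650.9 − 6,037.57 = 4,613.33 kg.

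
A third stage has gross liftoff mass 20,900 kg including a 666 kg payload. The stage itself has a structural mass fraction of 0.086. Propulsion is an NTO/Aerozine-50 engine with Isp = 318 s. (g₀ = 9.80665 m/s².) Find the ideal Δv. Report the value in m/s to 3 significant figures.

Δv ≈ 6740 m/s

Stage wet mass = m₀ − payload = 20,900 − 666 = 20,234 kg.
Stage dry mass = ε × stage wet mass = 0.086 × 20,234 = 1,740.12 kg.
Burnout mass m_f = stage dry + payload = 1,740.12 + 666 = 2,406.12 kg.
v_e = Isp · g₀ = 318 × 9.80665 = 3118.5 m/s.
Using Δv = v_e ln(m₀/m_f): Δv = v_e · ln(20,900/2,406.12) = 3118.5 × ln(8.686) = 3118.5 × 2.1617 ≈ 6741 m/s.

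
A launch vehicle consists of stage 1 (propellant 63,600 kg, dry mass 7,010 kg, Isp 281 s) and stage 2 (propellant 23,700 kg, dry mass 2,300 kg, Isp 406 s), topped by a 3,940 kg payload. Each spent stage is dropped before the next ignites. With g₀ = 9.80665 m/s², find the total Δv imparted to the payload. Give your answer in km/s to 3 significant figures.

Ignition mass of stage 1 = 63,600+7,010 + 23,700+2,300 + 3,940 = 100,550 kg.
Stage 1: m₀ = 100,550 kg, m_f = 100,550 − 63,600 = 36,950 kg; Δv = 281×9.80665×ln(2.721) = 2755.7×1.0011 ≈ 2759 m/s.
Stage 2: m₀ = 29,940 kg, m_f = 29,940 − 23,700 = 6,240 kg; Δv = 406×9.80665×ln(4.798) = 3981.5×1.5682 ≈ 6244 m/s.
Total Δv = 2759 + 6244 = 9003 m/s.

Δv ≈ 9.00 km/s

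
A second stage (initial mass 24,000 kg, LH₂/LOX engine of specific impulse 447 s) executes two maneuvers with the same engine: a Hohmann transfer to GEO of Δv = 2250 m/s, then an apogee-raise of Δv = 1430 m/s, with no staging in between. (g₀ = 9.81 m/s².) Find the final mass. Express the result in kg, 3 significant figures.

v_e = Isp · g₀ = 447 × 9.81 = 4385.1 m/s.
After the first burn: m = 24000 × exp(−2250/4385.1) = 24000 × 0.59863 = 14,367.1 kg.
After the second burn: m = 14,367.1 × exp(−1430/4385.1) = 14,367.1 × 0.72173 = 10,369.2 kg.

final mass ≈ 10400 kg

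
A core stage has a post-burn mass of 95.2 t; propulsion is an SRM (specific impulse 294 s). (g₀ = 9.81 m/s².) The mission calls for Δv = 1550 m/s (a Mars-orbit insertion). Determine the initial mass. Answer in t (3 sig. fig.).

v_e = Isp · g₀ = 294 × 9.81 = 2884.1 m/s.
m₀/m_f = exp(Δv / v_e) = exp(1550 / 2884.1) = exp(0.5374) = 1.7116.
m₀ = m_f × 1.7116 = 95.2 × 1.7116 = 162.944 t.

initial mass ≈ 163 t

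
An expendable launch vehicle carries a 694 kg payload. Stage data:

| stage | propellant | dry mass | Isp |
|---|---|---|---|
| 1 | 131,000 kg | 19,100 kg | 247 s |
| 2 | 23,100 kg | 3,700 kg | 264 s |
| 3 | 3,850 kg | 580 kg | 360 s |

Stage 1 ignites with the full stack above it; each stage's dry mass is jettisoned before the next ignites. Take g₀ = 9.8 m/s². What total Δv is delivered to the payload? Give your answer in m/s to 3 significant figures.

Δv ≈ 11300 m/s

Ignition mass of stage 1 = 131,000+19,100 + 23,100+3,700 + 3,850+580 + 694 = 182,024 kg.
Stage 1: m₀ = 182,024 kg, m_f = 182,024 − 131,000 = 51,024 kg; Δv = 247×9.8×ln(3.567) = 2420.6×1.2718 ≈ 3079 m/s.
Stage 2: m₀ = 31,924 kg, m_f = 31,924 − 23,100 = 8,824 kg; Δv = 264×9.8×ln(3.618) = 2587.2×1.2859 ≈ 3327 m/s.
Stage 3: m₀ = 5,124 kg, m_f = 5,124 − 3,850 = 1,274 kg; Δv = 360×9.8×ln(4.022) = 3528.0×1.3918 ≈ 4910 m/s.
Total Δv = 3079 + 3327 + 4910 = 11316 m/s.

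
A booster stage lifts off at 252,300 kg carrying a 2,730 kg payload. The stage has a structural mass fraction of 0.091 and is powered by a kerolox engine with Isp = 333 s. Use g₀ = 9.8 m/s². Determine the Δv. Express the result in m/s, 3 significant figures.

Stage wet mass = m₀ − payload = 252,300 − 2,730 = 249,570 kg.
Stage dry mass = ε × stage wet mass = 0.091 × 249,570 = 22,710.9 kg.
Burnout mass m_f = stage dry + payload = 22,710.9 + 2,730 = 25,440.9 kg.
v_e = Isp · g₀ = 333 × 9.8 = 3263.4 m/s.
Δv = v_e · ln(252,300/25,440.9) = 3263.4 × ln(9.917) = 3263.4 × 2.2943 ≈ 7487 m/s.

Δv ≈ 7490 m/s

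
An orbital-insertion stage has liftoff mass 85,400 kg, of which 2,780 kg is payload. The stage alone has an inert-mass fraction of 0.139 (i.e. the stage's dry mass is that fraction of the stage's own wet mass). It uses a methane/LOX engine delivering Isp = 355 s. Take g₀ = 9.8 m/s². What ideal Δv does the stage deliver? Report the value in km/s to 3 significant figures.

Stage wet mass = m₀ − payload = 85,400 − 2,780 = 82,620 kg.
Stage dry mass = ε × stage wet mass = 0.139 × 82,620 = 11,484.2 kg.
Burnout mass m_f = stage dry + payload = 11,484.2 + 2,780 = 14,264.2 kg.
v_e = Isp · g₀ = 355 × 9.8 = 3479.0 m/s.
Rocket equation: Δv = v_e · ln(85,400/14,264.2) = 3479.0 × ln(5.987) = 3479.0 × 1.7896 ≈ 6226 m/s.

Δv ≈ 6.23 km/s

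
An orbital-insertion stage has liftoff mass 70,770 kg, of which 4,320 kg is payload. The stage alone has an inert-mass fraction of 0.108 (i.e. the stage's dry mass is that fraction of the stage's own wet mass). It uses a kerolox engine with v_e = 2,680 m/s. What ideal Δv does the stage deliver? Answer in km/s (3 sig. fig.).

Stage wet mass = m₀ − payload = 70,770 − 4,320 = 66,450 kg.
Stage dry mass = ε × stage wet mass = 0.108 × 66,450 = 7,176.6 kg.
Burnout mass m_f = stage dry + payload = 7,176.6 + 4,320 = 11,496.6 kg.
From the ideal rocket equation, Δv = v_e · ln(70,770/11,496.6) = 2680.0 × ln(6.156) = 2680.0 × 1.8174 ≈ 4871 m/s.

Δv ≈ 4.87 km/s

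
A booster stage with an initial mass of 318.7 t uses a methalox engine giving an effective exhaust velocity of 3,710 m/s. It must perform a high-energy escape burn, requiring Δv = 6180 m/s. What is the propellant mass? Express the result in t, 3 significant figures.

Rocket equation: m₀/m_f = exp(Δv / v_e) = exp(6180 / 3710.0) = exp(1.6658) = 5.2897.
m_f = 318.7 / 5.2897 = 60.2492 t, so propellant = m₀ − m_f = 318.7 − 60.2492 = 258.4508 t.

propellant mass ≈ 258 t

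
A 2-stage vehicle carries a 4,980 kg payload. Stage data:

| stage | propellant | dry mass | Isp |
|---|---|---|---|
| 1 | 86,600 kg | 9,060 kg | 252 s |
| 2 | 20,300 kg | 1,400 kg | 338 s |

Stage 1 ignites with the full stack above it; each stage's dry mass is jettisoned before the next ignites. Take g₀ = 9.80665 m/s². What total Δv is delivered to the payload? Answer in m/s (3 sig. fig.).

Δv ≈ 7780 m/s

Ignition mass of stage 1 = 86,600+9,060 + 20,300+1,400 + 4,980 = 122,340 kg.
Stage 1: m₀ = 122,340 kg, m_f = 122,340 − 86,600 = 35,740 kg; Δv = 252×9.80665×ln(3.423) = 2471.3×1.2305 ≈ 3041 m/s.
Stage 2: m₀ = 26,680 kg, m_f = 26,680 − 20,300 = 6,380 kg; Δv = 338×9.80665×ln(4.182) = 3314.6×1.4307 ≈ 4742 m/s.
Total Δv = 3041 + 4742 = 7783 m/s.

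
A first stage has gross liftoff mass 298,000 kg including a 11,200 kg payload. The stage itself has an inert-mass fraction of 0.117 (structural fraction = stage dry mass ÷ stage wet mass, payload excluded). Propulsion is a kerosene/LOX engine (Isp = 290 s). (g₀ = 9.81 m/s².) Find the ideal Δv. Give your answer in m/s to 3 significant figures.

Stage wet mass = m₀ − payload = 298,000 − 11,200 = 286,800 kg.
Stage dry mass = ε × stage wet mass = 0.117 × 286,800 = 33,555.6 kg.
Burnout mass m_f = stage dry + payload = 33,555.6 + 11,200 = 44,755.6 kg.
v_e = Isp · g₀ = 290 × 9.81 = 2844.9 m/s.
From the ideal rocket equation, Δv = v_e · ln(298,000/44,755.6) = 2844.9 × ln(6.658) = 2844.9 × 1.8959 ≈ 5394 m/s.

Δv ≈ 5390 m/s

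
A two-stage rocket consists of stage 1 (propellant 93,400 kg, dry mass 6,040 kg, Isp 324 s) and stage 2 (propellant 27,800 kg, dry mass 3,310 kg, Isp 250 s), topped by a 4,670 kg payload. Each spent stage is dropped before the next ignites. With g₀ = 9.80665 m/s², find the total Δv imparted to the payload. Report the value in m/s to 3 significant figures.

Δv ≈ 7410 m/s

Ignition mass of stage 1 = 93,400+6,040 + 27,800+3,310 + 4,670 = 135,220 kg.
Stage 1: m₀ = 135,220 kg, m_f = 135,220 − 93,400 = 41,820 kg; Δv = 324×9.80665×ln(3.233) = 3177.4×1.1735 ≈ 3729 m/s.
Stage 2: m₀ = 35,780 kg, m_f = 35,780 − 27,800 = 7,980 kg; Δv = 250×9.80665×ln(4.484) = 2451.7×1.5005 ≈ 3679 m/s.
Total Δv = 3729 + 3679 = 7408 m/s.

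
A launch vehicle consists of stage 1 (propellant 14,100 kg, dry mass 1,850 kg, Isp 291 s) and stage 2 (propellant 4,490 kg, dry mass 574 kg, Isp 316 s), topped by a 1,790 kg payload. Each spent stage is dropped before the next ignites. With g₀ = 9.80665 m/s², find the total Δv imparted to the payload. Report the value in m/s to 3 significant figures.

Δv ≈ 6050 m/s

Ignition mass of stage 1 = 14,100+1,850 + 4,490+574 + 1,790 = 22,804 kg.
Stage 1: m₀ = 22,804 kg, m_f = 22,804 − 14,100 = 8,704 kg; Δv = 291×9.80665×ln(2.62) = 2853.7×0.9632 ≈ 2749 m/s.
Stage 2: m₀ = 6,854 kg, m_f = 6,854 − 4,490 = 2,364 kg; Δv = 316×9.80665×ln(2.899) = 3098.9×1.0645 ≈ 3299 m/s.
Total Δv = 2749 + 3299 = 6048 m/s.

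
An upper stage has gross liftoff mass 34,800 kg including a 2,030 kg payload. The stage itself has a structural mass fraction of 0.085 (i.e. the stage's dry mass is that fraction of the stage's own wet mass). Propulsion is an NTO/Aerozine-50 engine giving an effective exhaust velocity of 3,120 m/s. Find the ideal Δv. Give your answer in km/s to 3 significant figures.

Δv ≈ 6.17 km/s

Stage wet mass = m₀ − payload = 34,800 − 2,030 = 32,770 kg.
Stage dry mass = ε × stage wet mass = 0.085 × 32,770 = 2,785.45 kg.
Burnout mass m_f = stage dry + payload = 2,785.45 + 2,030 = 4,815.45 kg.
Using Δv = v_e ln(m₀/m_f): Δv = v_e · ln(34,800/4,815.45) = 3120.0 × ln(7.227) = 3120.0 × 1.9778 ≈ 6171 m/s.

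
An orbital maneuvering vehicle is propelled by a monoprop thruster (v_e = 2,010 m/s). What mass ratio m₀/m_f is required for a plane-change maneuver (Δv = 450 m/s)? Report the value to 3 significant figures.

m₀/m_f = exp(Δv / v_e) = exp(450 / 2010.0) = exp(0.2239) = 1.2509.

mass ratio ≈ 1.25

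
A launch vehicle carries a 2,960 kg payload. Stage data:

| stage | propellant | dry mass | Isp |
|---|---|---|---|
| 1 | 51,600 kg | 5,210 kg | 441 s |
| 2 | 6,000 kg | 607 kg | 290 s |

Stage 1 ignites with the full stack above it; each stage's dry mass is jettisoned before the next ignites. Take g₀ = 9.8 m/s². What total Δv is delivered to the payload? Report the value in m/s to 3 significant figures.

Δv ≈ 9300 m/s

Ignition mass of stage 1 = 51,600+5,210 + 6,000+607 + 2,960 = 66,377 kg.
Stage 1: m₀ = 66,377 kg, m_f = 66,377 − 51,600 = 14,777 kg; Δv = 441×9.8×ln(4.492) = 4321.8×1.5023 ≈ 6493 m/s.
Stage 2: m₀ = 9,567 kg, m_f = 9,567 − 6,000 = 3,567 kg; Δv = 290×9.8×ln(2.682) = 2842.0×0.9866 ≈ 2804 m/s.
Total Δv = 6493 + 2804 = 9297 m/s.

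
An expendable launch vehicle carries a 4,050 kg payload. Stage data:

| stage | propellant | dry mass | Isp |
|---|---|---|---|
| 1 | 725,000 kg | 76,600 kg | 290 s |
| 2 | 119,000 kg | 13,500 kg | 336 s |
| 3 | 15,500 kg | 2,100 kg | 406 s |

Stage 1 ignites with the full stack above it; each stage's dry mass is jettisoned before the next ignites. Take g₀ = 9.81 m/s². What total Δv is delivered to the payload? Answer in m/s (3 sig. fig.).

Ignition mass of stage 1 = 725,000+76,600 + 119,000+13,500 + 15,500+2,100 + 4,050 = 955,750 kg.
Stage 1: m₀ = 955,750 kg, m_f = 955,750 − 725,000 = 230,750 kg; Δv = 290×9.81×ln(4.142) = 2844.9×1.4212 ≈ 4043 m/s.
Stage 2: m₀ = 154,150 kg, m_f = 154,150 − 119,000 = 35,150 kg; Δv = 336×9.81×ln(4.385) = 3296.2×1.4783 ≈ 4873 m/s.
Stage 3: m₀ = 21,650 kg, m_f = 21,650 − 15,500 = 6,150 kg; Δv = 406×9.81×ln(3.52) = 3982.9×1.2586 ≈ 5013 m/s.
Total Δv = 4043 + 4873 + 5013 = 13929 m/s.

Δv ≈ 13900 m/s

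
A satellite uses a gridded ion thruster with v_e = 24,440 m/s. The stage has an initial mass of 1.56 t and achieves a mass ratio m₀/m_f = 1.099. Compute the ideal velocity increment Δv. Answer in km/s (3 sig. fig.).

Δv = v_e · ln(1.099) = 24440.0 × 0.0944 ≈ 2307.2 m/s.

Δv ≈ 2.31 km/s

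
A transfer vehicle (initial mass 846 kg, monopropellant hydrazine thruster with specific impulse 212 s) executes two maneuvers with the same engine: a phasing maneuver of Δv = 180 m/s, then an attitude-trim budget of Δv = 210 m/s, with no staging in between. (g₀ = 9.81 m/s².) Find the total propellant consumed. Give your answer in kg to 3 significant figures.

v_e = Isp · g₀ = 212 × 9.81 = 2079.7 m/s.
After the first burn: m = 846 × exp(−180/2079.7) = 846 × 0.91709 = 775.858 kg.
After the second burn: m = 775.858 × exp(−210/2079.7) = 775.858 × 0.90396 = 701.345 kg.
Total propellant = m₀ − m_final = 846 − 701.345 = 144.655 kg.

total propellant consumed ≈ 145 kg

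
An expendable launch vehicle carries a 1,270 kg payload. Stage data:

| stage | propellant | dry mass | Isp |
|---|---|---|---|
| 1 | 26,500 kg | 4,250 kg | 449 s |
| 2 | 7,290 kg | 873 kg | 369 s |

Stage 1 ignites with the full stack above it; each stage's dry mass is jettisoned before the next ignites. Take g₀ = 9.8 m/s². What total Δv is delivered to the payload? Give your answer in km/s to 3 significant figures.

Ignition mass of stage 1 = 26,500+4,250 + 7,290+873 + 1,270 = 40,183 kg.
Stage 1: m₀ = 40,183 kg, m_f = 40,183 − 26,500 = 13,683 kg; Δv = 449×9.8×ln(2.937) = 4400.2×1.0773 ≈ 4740 m/s.
Stage 2: m₀ = 9,433 kg, m_f = 9,433 − 7,290 = 2,143 kg; Δv = 369×9.8×ln(4.402) = 3616.2×1.4820 ≈ 5359 m/s.
Total Δv = 4740 + 5359 = 10099 m/s.

Δv ≈ 10.1 km/s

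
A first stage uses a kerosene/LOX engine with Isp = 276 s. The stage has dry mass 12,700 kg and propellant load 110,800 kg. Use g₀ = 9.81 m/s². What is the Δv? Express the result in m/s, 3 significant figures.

v_e = Isp · g₀ = 276 × 9.81 = 2707.6 m/s.
m₀ = m_dry + m_prop = 12,700 + 110,800 = 123,500 kg.
By the Tsiolkovsky rocket equation, Δv = v_e · ln(m₀/m_f) = 2707.6 × ln(9.724) = 2707.6 × 2.2746 ≈ 6158.7 m/s.

Δv ≈ 6160 m/s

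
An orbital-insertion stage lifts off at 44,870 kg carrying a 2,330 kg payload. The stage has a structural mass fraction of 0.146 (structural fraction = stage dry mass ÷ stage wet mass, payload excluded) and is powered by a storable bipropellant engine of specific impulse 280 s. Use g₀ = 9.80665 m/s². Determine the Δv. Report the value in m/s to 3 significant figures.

Δv ≈ 4560 m/s

Stage wet mass = m₀ − payload = 44,870 − 2,330 = 42,540 kg.
Stage dry mass = ε × stage wet mass = 0.146 × 42,540 = 6,210.84 kg.
Burnout mass m_f = stage dry + payload = 6,210.84 + 2,330 = 8,540.84 kg.
v_e = Isp · g₀ = 280 × 9.80665 = 2745.9 m/s.
From the ideal rocket equation, Δv = v_e · ln(44,870/8,540.84) = 2745.9 × ln(5.254) = 2745.9 × 1.6589 ≈ 4555 m/s.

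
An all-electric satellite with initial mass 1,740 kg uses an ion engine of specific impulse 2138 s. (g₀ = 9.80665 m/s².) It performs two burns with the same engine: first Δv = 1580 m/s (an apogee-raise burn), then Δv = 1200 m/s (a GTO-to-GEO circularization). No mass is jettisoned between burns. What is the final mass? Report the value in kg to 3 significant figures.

v_e = Isp · g₀ = 2138 × 9.80665 = 20966.6 m/s.
After the first burn: m = 1740 × exp(−1580/20966.6) = 1740 × 0.92741 = 1,613.69 kg.
After the second burn: m = 1,613.69 × exp(−1200/20966.6) = 1,613.69 × 0.94437 = 1,523.92 kg.

final mass ≈ 1520 kg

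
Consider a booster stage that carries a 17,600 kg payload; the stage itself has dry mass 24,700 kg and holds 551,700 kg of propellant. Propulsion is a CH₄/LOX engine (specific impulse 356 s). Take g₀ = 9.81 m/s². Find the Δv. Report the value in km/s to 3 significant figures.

Δv ≈ 9.23 km/s

v_e = Isp · g₀ = 356 × 9.81 = 3492.4 m/s.
m₀ = payload + dry + propellant = 17,600 + 24,700 + 551,700 = 594,000 kg.
m_f = payload + dry = 17,600 + 24,700 = 42,300 kg.
By the Tsiolkovsky rocket equation, Δv = v_e · ln(m₀/m_f) = 3492.4 × ln(14.04) = 3492.4 × 2.6421 ≈ 9227.1 m/s.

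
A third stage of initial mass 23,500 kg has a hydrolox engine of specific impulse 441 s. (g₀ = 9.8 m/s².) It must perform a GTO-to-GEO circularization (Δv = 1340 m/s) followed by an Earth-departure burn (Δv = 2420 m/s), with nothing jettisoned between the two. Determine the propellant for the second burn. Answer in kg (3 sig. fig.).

propellant for the second burn ≈ 7390 kg

v_e = Isp · g₀ = 441 × 9.8 = 4321.8 m/s.
After the first burn: m = 23500 × exp(−1340/4321.8) = 23500 × 0.73341 = 17,235.1 kg.
After the second burn: m = 17,235.1 × exp(−2420/4321.8) = 17,235.1 × 0.57124 = 9,845.38 kg.
Second-burn propellant = 17,235.1 − 9,845.38 = 7,389.72 kg.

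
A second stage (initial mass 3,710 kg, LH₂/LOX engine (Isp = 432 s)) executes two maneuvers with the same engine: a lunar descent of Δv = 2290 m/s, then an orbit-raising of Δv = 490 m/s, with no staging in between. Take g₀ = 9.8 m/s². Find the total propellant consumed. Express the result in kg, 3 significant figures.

total propellant consumed ≈ 1790 kg

v_e = Isp · g₀ = 432 × 9.8 = 4233.6 m/s.
After the first burn: m = 3710 × exp(−2290/4233.6) = 3710 × 0.58222 = 2,160.04 kg.
After the second burn: m = 2,160.04 × exp(−490/4233.6) = 2,160.04 × 0.89071 = 1,923.97 kg.
Total propellant = m₀ − m_final = 3710 − 1,923.97 = 1,786.03 kg.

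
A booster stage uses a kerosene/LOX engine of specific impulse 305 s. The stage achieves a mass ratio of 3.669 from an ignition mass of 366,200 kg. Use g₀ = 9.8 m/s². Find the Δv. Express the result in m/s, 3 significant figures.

v_e = Isp · g₀ = 305 × 9.8 = 2989.0 m/s.
Rocket equation: Δv = v_e · ln(3.669) = 2989.0 × 1.2999 ≈ 3885.5 m/s.

Δv ≈ 3890 m/s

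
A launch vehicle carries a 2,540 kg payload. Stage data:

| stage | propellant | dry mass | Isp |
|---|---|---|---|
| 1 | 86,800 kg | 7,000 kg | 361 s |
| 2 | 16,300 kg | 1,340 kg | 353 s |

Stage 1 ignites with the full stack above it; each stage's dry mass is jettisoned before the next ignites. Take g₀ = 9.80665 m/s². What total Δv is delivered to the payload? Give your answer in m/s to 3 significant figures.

Δv ≈ 10800 m/s

Ignition mass of stage 1 = 86,800+7,000 + 16,300+1,340 + 2,540 = 113,980 kg.
Stage 1: m₀ = 113,980 kg, m_f = 113,980 − 86,800 = 27,180 kg; Δv = 361×9.80665×ln(4.194) = 3540.2×1.4335 ≈ 5075 m/s.
Stage 2: m₀ = 20,180 kg, m_f = 20,180 − 16,300 = 3,880 kg; Δv = 353×9.80665×ln(5.201) = 3461.7×1.6489 ≈ 5708 m/s.
Total Δv = 5075 + 5708 = 10783 m/s.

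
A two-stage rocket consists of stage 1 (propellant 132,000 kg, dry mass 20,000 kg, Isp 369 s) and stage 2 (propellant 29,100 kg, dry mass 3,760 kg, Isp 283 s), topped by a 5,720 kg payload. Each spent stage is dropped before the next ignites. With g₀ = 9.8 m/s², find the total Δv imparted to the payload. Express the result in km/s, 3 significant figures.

Δv ≈ 8.16 km/s

Ignition mass of stage 1 = 132,000+20,000 + 29,100+3,760 + 5,720 = 190,580 kg.
Stage 1: m₀ = 190,580 kg, m_f = 190,580 − 132,000 = 58,580 kg; Δv = 369×9.8×ln(3.253) = 3616.2×1.1797 ≈ 4266 m/s.
Stage 2: m₀ = 38,580 kg, m_f = 38,580 − 29,100 = 9,480 kg; Δv = 283×9.8×ln(4.07) = 2773.4×1.4035 ≈ 3893 m/s.
Total Δv = 4266 + 3893 = 8159 m/s.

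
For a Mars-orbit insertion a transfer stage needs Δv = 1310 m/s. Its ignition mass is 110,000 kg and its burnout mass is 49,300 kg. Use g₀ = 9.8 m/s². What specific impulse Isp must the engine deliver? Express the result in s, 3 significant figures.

Isp ≈ 167 s

ln(m₀/m_f) = ln(110000/49300) = ln(2.231) = 0.8026.
v_e = Δv / ln(m₀/m_f) = 1310 / 0.8026 = 1632.3 m/s.
Isp = v_e / g₀ = 1632.3 / 9.8 = 166.6 s.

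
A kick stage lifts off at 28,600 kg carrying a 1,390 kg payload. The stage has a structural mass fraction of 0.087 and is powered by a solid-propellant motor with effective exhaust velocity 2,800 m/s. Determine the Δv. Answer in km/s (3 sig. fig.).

Δv ≈ 5.68 km/s

Stage wet mass = m₀ − payload = 28,600 − 1,390 = 27,210 kg.
Stage dry mass = ε × stage wet mass = 0.087 × 27,210 = 2,367.27 kg.
Burnout mass m_f = stage dry + payload = 2,367.27 + 1,390 = 3,757.27 kg.
Δv = v_e · ln(28,600/3,757.27) = 2800.0 × ln(7.612) = 2800.0 × 2.0297 ≈ 5683 m/s.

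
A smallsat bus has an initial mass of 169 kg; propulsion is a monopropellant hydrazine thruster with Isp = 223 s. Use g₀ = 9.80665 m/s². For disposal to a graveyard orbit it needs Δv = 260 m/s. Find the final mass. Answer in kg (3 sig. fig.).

final mass ≈ 150 kg

v_e = Isp · g₀ = 223 × 9.80665 = 2186.9 m/s.
m₀/m_f = exp(Δv / v_e) = exp(260 / 2186.9) = exp(0.1189) = 1.1262.
m_f = m₀ / 1.1262 = 169 / 1.1262 = 150.062 kg.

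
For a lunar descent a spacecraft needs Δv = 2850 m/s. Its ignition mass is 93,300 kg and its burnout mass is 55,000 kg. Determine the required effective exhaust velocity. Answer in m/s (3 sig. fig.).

ln(m₀/m_f) = ln(93300/55000) = ln(1.696) = 0.5285.
From the ideal rocket equation, v_e = Δv / ln(m₀/m_f) = 2850 / 0.5285 = 5392.8 m/s.

v_e ≈ 5390 m/s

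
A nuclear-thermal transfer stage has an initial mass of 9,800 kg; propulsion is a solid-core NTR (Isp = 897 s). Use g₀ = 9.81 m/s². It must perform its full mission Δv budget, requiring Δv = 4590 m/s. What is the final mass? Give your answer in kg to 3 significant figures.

v_e = Isp · g₀ = 897 × 9.81 = 8799.6 m/s.
From the ideal rocket equation, m₀/m_f = exp(Δv / v_e) = exp(4590 / 8799.6) = exp(0.5216) = 1.6847.
m_f = m₀ / 1.6847 = 9,800 / 1.6847 = 5,817.06 kg.

final mass ≈ 5820 kg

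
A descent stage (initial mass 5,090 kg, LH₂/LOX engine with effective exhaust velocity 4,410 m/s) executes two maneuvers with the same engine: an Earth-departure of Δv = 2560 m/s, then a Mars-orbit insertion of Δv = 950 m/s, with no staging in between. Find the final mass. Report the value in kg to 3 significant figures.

After the first burn: m = 5090 × exp(−2560/4410.0) = 5090 × 0.55962 = 2,848.47 kg.
After the second burn: m = 2,848.47 × exp(−950/4410.0) = 2,848.47 × 0.80620 = 2,296.44 kg.

final mass ≈ 2300 kg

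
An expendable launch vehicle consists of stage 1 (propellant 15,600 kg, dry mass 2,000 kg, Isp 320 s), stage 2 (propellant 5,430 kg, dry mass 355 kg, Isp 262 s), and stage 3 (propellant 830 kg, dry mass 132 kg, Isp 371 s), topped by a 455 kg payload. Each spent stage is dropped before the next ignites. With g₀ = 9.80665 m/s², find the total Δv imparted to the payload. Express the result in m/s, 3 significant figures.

Ignition mass of stage 1 = 15,600+2,000 + 5,430+355 + 830+132 + 455 = 24,802 kg.
Stage 1: m₀ = 24,802 kg, m_f = 24,802 − 15,600 = 9,202 kg; Δv = 320×9.80665×ln(2.695) = 3138.1×0.9915 ≈ 3111 m/s.
Stage 2: m₀ = 7,202 kg, m_f = 7,202 − 5,430 = 1,772 kg; Δv = 262×9.80665×ln(4.064) = 2569.3×1.4022 ≈ 3603 m/s.
Stage 3: m₀ = 1,417 kg, m_f = 1,417 − 830 = 587 kg; Δv = 371×9.80665×ln(2.414) = 3638.3×0.8813 ≈ 3206 m/s.
Total Δv = 3111 + 3603 + 3206 = 9920 m/s.

Δv ≈ 9920 m/s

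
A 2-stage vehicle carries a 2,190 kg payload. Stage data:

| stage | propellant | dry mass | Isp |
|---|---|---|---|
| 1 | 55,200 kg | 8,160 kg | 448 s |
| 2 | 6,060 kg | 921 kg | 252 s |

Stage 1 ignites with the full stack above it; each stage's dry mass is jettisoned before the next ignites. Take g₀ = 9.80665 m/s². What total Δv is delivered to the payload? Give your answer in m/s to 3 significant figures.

Ignition mass of stage 1 = 55,200+8,160 + 6,060+921 + 2,190 = 72,531 kg.
Stage 1: m₀ = 72,531 kg, m_f = 72,531 − 55,200 = 17,331 kg; Δv = 448×9.80665×ln(4.185) = 4393.4×1.4315 ≈ 6289 m/s.
Stage 2: m₀ = 9,171 kg, m_f = 9,171 − 6,060 = 3,111 kg; Δv = 252×9.80665×ln(2.948) = 2471.3×1.0811 ≈ 2672 m/s.
Total Δv = 6289 + 2672 = 8961 m/s.

Δv ≈ 8960 m/s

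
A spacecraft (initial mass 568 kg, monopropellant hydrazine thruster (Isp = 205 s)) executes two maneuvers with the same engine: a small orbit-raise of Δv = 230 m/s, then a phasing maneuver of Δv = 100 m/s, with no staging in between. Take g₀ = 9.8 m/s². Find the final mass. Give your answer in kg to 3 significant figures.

v_e = Isp · g₀ = 205 × 9.8 = 2009.0 m/s.
After the first burn: m = 568 × exp(−230/2009.0) = 568 × 0.89183 = 506.559 kg.
After the second burn: m = 506.559 × exp(−100/2009.0) = 506.559 × 0.95144 = 481.96 kg.

final mass ≈ 482 kg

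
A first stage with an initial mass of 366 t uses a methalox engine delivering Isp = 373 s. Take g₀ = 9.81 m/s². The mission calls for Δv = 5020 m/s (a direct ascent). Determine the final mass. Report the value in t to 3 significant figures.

final mass ≈ 92.8 t

v_e = Isp · g₀ = 373 × 9.81 = 3659.1 m/s.
m₀/m_f = exp(Δv / v_e) = exp(5020 / 3659.1) = exp(1.3719) = 3.9429.
m_f = m₀ / 3.9429 = 366 / 3.9429 = 92.8251 t.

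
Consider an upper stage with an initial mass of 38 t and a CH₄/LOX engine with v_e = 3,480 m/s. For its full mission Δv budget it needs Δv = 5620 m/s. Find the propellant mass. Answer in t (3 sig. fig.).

propellant mass ≈ 30.4 t

From the ideal rocket equation, m₀/m_f = exp(Δv / v_e) = exp(5620 / 3480.0) = exp(1.6149) = 5.0276.
m_f = 38 / 5.0276 = 7.55828 t, so propellant = m₀ − m_f = 38 − 7.55828 = 30.44172 t.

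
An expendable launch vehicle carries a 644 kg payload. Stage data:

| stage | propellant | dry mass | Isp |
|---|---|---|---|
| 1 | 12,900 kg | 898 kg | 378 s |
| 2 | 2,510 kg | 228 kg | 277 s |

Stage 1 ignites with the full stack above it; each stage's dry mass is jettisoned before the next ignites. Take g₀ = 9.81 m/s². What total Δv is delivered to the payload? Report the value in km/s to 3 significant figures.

Δv ≈ 8.84 km/s

Ignition mass of stage 1 = 12,900+898 + 2,510+228 + 644 = 17,180 kg.
Stage 1: m₀ = 17,180 kg, m_f = 17,180 − 12,900 = 4,280 kg; Δv = 378×9.81×ln(4.014) = 3708.2×1.3898 ≈ 5154 m/s.
Stage 2: m₀ = 3,382 kg, m_f = 3,382 − 2,510 = 872 kg; Δv = 277×9.81×ln(3.878) = 2717.4×1.3554 ≈ 3683 m/s.
Total Δv = 5154 + 3683 = 8837 m/s.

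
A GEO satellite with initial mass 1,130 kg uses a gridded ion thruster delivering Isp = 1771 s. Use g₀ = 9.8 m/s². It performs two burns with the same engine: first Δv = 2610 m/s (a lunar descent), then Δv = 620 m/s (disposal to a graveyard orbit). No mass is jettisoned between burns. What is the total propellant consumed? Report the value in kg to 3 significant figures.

total propellant consumed ≈ 192 kg

v_e = Isp · g₀ = 1771 × 9.8 = 17355.8 m/s.
After the first burn: m = 1130 × exp(−2610/17355.8) = 1130 × 0.86038 = 972.229 kg.
After the second burn: m = 972.229 × exp(−620/17355.8) = 972.229 × 0.96491 = 938.113 kg.
Total propellant = m₀ − m_final = 1130 − 938.113 = 191.887 kg.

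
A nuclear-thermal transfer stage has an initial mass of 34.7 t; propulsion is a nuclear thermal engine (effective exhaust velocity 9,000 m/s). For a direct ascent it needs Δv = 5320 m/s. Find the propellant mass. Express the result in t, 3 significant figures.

m₀/m_f = exp(Δv / v_e) = exp(5320 / 9000.0) = exp(0.5911) = 1.8060.
m_f = 34.7 / 1.8060 = 19.2137 t, so propellant = m₀ − m_f = 34.7 − 19.2137 = 15.4863 t.

propellant mass ≈ 15.5 t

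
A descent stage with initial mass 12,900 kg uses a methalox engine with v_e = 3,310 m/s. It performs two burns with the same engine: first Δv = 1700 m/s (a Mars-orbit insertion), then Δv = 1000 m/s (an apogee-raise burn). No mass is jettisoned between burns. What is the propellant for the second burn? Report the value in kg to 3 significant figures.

After the first burn: m = 12900 × exp(−1700/3310.0) = 12900 × 0.59834 = 7,718.59 kg.
After the second burn: m = 7,718.59 × exp(−1000/3310.0) = 7,718.59 × 0.73925 = 5,705.97 kg.
Second-burn propellant = 7,718.59 − 5,705.97 = 2,012.62 kg.

propellant for the second burn ≈ 2010 kg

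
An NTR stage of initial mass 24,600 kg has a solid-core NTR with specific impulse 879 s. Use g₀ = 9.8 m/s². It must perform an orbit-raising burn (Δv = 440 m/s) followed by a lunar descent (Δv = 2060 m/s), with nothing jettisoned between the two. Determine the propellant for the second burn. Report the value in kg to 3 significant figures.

propellant for the second burn ≈ 4970 kg

v_e = Isp · g₀ = 879 × 9.8 = 8614.2 m/s.
After the first burn: m = 24600 × exp(−440/8614.2) = 24600 × 0.95020 = 23,374.9 kg.
After the second burn: m = 23,374.9 × exp(−2060/8614.2) = 23,374.9 × 0.78730 = 18,403.1 kg.
Second-burn propellant = 23,374.9 − 18,403.1 = 4,971.8 kg.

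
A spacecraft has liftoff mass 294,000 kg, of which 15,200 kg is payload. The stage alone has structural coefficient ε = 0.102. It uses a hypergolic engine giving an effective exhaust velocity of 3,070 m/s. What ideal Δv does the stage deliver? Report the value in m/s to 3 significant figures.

Stage wet mass = m₀ − payload = 294,000 − 15,200 = 278,800 kg.
Stage dry mass = ε × stage wet mass = 0.102 × 278,800 = 28,437.6 kg.
Burnout mass m_f = stage dry + payload = 28,437.6 + 15,200 = 43,637.6 kg.
Δv = v_e · ln(294,000/43,637.6) = 3070.0 × ln(6.737) = 3070.0 × 1.9077 ≈ 5857 m/s.

Δv ≈ 5860 m/s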